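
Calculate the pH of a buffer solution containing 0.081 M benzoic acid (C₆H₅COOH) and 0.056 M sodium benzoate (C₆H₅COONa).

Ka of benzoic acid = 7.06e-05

pKa = -log(7.06e-05) = 4.15. pH = pKa + log([A⁻]/[HA]) = 4.15 + log(0.056/0.081)

pH = 3.99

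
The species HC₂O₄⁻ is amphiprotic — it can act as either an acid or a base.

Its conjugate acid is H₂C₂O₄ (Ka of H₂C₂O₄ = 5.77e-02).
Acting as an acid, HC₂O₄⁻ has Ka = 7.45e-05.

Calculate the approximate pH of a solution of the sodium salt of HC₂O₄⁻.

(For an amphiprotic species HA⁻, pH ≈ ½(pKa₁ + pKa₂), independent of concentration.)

pKa₁ = -log(5.77e-02) = 1.24; pKa₂ = -log(7.45e-05) = 4.13. For an amphiprotic species, pH ≈ ½(pKa₁ + pKa₂) = ½(1.24 + 4.13) = 2.68.

pH = 2.68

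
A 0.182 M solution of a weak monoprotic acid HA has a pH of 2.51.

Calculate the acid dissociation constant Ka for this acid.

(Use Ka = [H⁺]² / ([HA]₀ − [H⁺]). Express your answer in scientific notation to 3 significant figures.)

[H⁺] = 10^(−pH) = 10^(−2.51) = 3.090e-03 M. For HA ⇌ H⁺ + A⁻, Ka = [H⁺][A⁻]/[HA] = [H⁺]² / ([HA]₀ − [H⁺]) = (3.090e-03)² / (0.182 − 3.090e-03) = 5.34e-05.

K_a = 5.34e-05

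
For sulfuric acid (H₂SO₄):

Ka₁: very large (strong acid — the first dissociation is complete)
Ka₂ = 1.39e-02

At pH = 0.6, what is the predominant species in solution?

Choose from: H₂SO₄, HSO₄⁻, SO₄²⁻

The first dissociation is complete, so H₂SO₄ itself is never the predominant species in water; pKa₂ = -log(1.39e-02) = 1.86. For a polyprotic acid the predominant species crosses at each pKa: below pKa_n the protonated form dominates, above it the deprotonated form does. At pH = 0.6, the predominant species is HSO₄⁻.

HSO₄⁻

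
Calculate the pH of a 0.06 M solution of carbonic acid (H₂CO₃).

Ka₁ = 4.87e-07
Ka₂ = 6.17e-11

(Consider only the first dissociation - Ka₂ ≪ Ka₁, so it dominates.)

First dissociation dominates. From Ka₁ = [H⁺][HA⁻]/[H₂A], x² + Ka₁·x − Ka₁·C = 0 with C = 0.06 M and Ka₁ = 4.87e-07. Solving: [H⁺] = (−Ka₁ + √(Ka₁² + 4·Ka₁·C)) / 2 = 1.7070e-04 M. pH = -log(1.7070e-04) = 3.77.

pH = 3.77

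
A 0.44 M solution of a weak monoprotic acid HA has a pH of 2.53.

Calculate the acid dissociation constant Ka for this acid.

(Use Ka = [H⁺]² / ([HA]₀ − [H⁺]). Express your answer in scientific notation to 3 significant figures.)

[H⁺] = 10^(−pH) = 10^(−2.53) = 2.951e-03 M. For HA ⇌ H⁺ + A⁻, Ka = [H⁺][A⁻]/[HA] = [H⁺]² / ([HA]₀ − [H⁺]) = (2.951e-03)² / (0.44 − 2.951e-03) = 1.99e-05.

K_a = 1.99e-05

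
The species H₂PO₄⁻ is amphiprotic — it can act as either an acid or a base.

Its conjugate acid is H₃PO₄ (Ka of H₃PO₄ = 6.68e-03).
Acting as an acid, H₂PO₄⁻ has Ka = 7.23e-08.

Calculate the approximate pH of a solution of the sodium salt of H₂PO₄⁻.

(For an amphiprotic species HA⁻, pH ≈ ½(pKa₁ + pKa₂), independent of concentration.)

pKa₁ = -log(6.68e-03) = 2.18; pKa₂ = -log(7.23e-08) = 7.14. For an amphiprotic species, pH ≈ ½(pKa₁ + pKa₂) = ½(2.18 + 7.14) = 4.66.

pH = 4.66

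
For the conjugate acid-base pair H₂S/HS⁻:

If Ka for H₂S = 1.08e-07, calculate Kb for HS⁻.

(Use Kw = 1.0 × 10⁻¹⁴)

For a conjugate pair Ka × Kb = Kw, so Kb = Kw/Ka = 1.0 × 10⁻¹⁴ / 1.08e-07 = 9.26e-08.

K_b = 9.26e-08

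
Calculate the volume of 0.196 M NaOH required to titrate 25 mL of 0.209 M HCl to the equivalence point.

At equivalence: moles acid = moles base. moles HCl = 0.209 × 25/1000 = 0.005225 mol. V_base = moles / 0.196 × 1000 = 26.7 mL.

V_{base} = 26.7 mL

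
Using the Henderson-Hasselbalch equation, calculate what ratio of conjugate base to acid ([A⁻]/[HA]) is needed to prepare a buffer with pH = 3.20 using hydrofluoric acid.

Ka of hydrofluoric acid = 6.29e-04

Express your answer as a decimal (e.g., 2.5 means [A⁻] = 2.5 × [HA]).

pKa = -log(6.29e-04) = 3.2013. pH = pKa + log([A⁻]/[HA]), so log([A⁻]/[HA]) = pH − pKa = 3.20 − 3.2013 = -0.0013. [A⁻]/[HA] = 10^(-0.0013) = 0.997

[A⁻]/[HA] = 0.997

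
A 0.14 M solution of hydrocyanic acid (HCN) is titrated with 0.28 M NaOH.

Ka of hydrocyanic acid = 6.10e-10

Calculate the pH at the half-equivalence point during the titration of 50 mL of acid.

At half-equivalence [HA] = [A⁻], so Henderson-Hasselbalch gives pH = pKa = -log(6.10e-10) = 9.21.

pH = pKa = 9.21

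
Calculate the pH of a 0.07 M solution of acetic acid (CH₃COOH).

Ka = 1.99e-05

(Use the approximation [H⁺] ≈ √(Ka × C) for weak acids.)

[H⁺] = √(Ka × C) = √(1.99e-05 × 0.07) = 1.1803e-03. pH = -log(1.1803e-03)

pH = 2.93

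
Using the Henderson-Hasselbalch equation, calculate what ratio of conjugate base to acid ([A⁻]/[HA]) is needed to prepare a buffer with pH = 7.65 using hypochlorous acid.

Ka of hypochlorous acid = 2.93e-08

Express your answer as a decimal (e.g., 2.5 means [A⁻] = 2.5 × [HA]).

pKa = -log(2.93e-08) = 7.5331. pH = pKa + log([A⁻]/[HA]), so log([A⁻]/[HA]) = pH − pKa = 7.65 − 7.5331 = 0.1169. [A⁻]/[HA] = 10^(0.1169) = 1.31

[A⁻]/[HA] = 1.31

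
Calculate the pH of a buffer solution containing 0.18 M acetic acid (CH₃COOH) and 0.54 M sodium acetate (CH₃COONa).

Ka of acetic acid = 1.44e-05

pKa = -log(1.44e-05) = 4.84. pH = pKa + log([A⁻]/[HA]) = 4.84 + log(0.54/0.18)

pH = 5.32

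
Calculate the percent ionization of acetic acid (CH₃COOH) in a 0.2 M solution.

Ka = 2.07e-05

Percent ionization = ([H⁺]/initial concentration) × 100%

Using Ka equilibrium: x² + Ka×x - Ka×C = 0. Solving: [H⁺] = 2.0244e-03. Percent = (2.0244e-03/0.2) × 100

Percent ionization = 1.01%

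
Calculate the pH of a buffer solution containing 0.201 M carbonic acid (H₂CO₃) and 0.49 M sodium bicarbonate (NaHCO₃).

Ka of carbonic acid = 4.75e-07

pKa = -log(4.75e-07) = 6.32. pH = pKa + log([A⁻]/[HA]) = 6.32 + log(0.49/0.201)

pH = 6.71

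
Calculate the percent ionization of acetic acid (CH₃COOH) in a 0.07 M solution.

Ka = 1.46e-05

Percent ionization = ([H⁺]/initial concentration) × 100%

Using Ka equilibrium: x² + Ka×x - Ka×C = 0. Solving: [H⁺] = 1.0037e-03. Percent = (1.0037e-03/0.07) × 100

Percent ionization = 1.43%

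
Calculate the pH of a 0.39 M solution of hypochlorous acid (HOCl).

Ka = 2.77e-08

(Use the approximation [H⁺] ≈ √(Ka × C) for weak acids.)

[H⁺] = √(Ka × C) = √(2.77e-08 × 0.39) = 1.0394e-04. pH = -log(1.0394e-04)

pH = 3.98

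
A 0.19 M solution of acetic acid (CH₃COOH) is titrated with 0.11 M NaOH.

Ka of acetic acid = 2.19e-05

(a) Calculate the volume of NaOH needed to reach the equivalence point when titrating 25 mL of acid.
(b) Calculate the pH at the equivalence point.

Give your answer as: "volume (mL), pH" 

moles acid = 0.19 × 25/1000 = 0.00475 mol; V_base = moles/0.11 × 1000 = 43.2 mL. At equivalence only the conjugate base is present: [A⁻] = 0.00475/0.068 = 6.9667e-02 M. Kb = Kw/Ka = 4.57e-10; [OH⁻] = √(Kb × [A⁻]) = 5.6401e-06; pOH = 5.25; pH = 14 - pOH = 8.75.

V = 43.2 mL, pH = 8.75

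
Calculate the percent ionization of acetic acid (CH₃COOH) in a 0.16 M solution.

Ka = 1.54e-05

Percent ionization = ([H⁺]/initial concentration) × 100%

Using Ka equilibrium: x² + Ka×x - Ka×C = 0. Solving: [H⁺] = 1.5620e-03. Percent = (1.5620e-03/0.16) × 100

Percent ionization = 0.976%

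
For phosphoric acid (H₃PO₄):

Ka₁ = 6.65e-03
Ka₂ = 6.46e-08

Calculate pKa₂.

pKa₂ = -log(Ka₂) = -log(6.46e-08) = 7.19.

pK_{a2} = 7.19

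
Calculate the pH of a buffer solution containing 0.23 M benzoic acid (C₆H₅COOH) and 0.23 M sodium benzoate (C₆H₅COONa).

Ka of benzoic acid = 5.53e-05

pKa = -log(5.53e-05) = 4.26. pH = pKa + log([A⁻]/[HA]) = 4.26 + log(0.23/0.23)

pH = 4.26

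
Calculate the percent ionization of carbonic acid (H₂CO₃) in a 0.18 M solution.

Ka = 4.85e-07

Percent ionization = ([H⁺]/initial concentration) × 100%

Using Ka equilibrium: x² + Ka×x - Ka×C = 0. Solving: [H⁺] = 2.9522e-04. Percent = (2.9522e-04/0.18) × 100

Percent ionization = 0.164%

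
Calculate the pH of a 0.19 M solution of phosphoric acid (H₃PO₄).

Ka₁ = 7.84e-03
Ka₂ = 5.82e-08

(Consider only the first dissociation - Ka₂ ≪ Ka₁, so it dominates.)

First dissociation dominates. From Ka₁ = [H⁺][HA⁻]/[H₂A], x² + Ka₁·x − Ka₁·C = 0 with C = 0.19 M and Ka₁ = 7.84e-03. Solving: [H⁺] = (−Ka₁ + √(Ka₁² + 4·Ka₁·C)) / 2 = 3.4874e-02 M. pH = -log(3.4874e-02) = 1.46.

pH = 1.46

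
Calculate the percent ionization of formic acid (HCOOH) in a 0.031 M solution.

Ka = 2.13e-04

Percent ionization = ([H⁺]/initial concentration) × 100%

Using Ka equilibrium: x² + Ka×x - Ka×C = 0. Solving: [H⁺] = 2.4653e-03. Percent = (2.4653e-03/0.031) × 100

Percent ionization = 7.95%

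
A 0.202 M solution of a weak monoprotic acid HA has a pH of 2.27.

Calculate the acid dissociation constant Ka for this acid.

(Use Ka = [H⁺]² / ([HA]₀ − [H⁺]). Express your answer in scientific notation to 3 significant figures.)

[H⁺] = 10^(−pH) = 10^(−2.27) = 5.370e-03 M. For HA ⇌ H⁺ + A⁻, Ka = [H⁺][A⁻]/[HA] = [H⁺]² / ([HA]₀ − [H⁺]) = (5.370e-03)² / (0.202 − 5.370e-03) = 1.47e-04.

K_a = 1.47e-04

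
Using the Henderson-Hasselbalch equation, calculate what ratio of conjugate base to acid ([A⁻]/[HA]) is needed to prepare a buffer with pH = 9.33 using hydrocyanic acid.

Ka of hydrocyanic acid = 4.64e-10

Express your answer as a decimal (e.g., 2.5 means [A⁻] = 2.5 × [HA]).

pKa = -log(4.64e-10) = 9.3335. pH = pKa + log([A⁻]/[HA]), so log([A⁻]/[HA]) = pH − pKa = 9.33 − 9.3335 = -0.0035. [A⁻]/[HA] = 10^(-0.0035) = 0.992

[A⁻]/[HA] = 0.992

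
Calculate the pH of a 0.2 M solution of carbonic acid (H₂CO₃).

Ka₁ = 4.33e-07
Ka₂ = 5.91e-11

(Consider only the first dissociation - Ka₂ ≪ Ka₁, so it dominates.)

First dissociation dominates. From Ka₁ = [H⁺][HA⁻]/[H₂A], x² + Ka₁·x − Ka₁·C = 0 with C = 0.2 M and Ka₁ = 4.33e-07. Solving: [H⁺] = (−Ka₁ + √(Ka₁² + 4·Ka₁·C)) / 2 = 2.9406e-04 M. pH = -log(2.9406e-04) = 3.53.

pH = 3.53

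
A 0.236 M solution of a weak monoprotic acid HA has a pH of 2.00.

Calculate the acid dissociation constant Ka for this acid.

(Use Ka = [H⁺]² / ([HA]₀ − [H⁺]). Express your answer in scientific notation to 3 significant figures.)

[H⁺] = 10^(−pH) = 10^(−2.00) = 1.000e-02 M. For HA ⇌ H⁺ + A⁻, Ka = [H⁺][A⁻]/[HA] = [H⁺]² / ([HA]₀ − [H⁺]) = (1.000e-02)² / (0.236 − 1.000e-02) = 4.42e-04.

K_a = 4.42e-04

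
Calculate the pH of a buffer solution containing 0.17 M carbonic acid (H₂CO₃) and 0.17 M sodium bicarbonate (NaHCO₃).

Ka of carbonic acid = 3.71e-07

pKa = -log(3.71e-07) = 6.43. pH = pKa + log([A⁻]/[HA]) = 6.43 + log(0.17/0.17)

pH = 6.43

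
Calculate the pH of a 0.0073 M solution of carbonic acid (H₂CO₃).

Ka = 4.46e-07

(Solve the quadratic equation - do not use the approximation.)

x² + Ka×x - Ka×C = 0. Using quadratic formula: [H⁺] = 5.6837e-05

pH = 4.25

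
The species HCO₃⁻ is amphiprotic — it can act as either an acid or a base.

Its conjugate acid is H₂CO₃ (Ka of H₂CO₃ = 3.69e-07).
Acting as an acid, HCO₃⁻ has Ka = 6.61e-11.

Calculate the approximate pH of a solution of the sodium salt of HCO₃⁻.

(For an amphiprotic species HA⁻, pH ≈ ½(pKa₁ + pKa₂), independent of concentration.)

pKa₁ = -log(3.69e-07) = 6.43; pKa₂ = -log(6.61e-11) = 10.18. For an amphiprotic species, pH ≈ ½(pKa₁ + pKa₂) = ½(6.43 + 10.18) = 8.31.

pH = 8.31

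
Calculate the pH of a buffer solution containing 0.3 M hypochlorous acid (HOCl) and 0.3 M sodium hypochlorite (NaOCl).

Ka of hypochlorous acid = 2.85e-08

pKa = -log(2.85e-08) = 7.55. pH = pKa + log([A⁻]/[HA]) = 7.55 + log(0.3/0.3)

pH = 7.55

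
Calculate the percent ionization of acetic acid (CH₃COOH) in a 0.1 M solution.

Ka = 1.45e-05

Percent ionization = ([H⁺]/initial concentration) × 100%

Using Ka equilibrium: x² + Ka×x - Ka×C = 0. Solving: [H⁺] = 1.1969e-03. Percent = (1.1969e-03/0.1) × 100

Percent ionization = 1.2%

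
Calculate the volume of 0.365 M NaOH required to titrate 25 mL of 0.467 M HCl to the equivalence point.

At equivalence: moles acid = moles base. moles HCl = 0.467 × 25/1000 = 0.01168 mol. V_base = moles / 0.365 × 1000 = 32.0 mL.

V_{base} = 32.0 mL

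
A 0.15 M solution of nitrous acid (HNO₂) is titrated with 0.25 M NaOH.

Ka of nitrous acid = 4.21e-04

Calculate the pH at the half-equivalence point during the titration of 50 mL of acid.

At half-equivalence [HA] = [A⁻], so Henderson-Hasselbalch gives pH = pKa = -log(4.21e-04) = 3.38.

pH = pKa = 3.38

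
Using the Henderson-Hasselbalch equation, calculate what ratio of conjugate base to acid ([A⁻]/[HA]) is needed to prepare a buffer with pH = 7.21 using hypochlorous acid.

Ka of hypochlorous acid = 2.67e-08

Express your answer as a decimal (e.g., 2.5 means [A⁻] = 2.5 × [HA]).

pKa = -log(2.67e-08) = 7.5735. pH = pKa + log([A⁻]/[HA]), so log([A⁻]/[HA]) = pH − pKa = 7.21 − 7.5735 = -0.3635. [A⁻]/[HA] = 10^(-0.3635) = 0.433

[A⁻]/[HA] = 0.433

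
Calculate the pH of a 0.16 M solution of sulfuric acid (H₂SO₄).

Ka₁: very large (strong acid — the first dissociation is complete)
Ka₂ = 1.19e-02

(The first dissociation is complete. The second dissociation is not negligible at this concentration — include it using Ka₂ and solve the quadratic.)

First dissociation is complete: [H⁺]₀ = [HSO₄⁻]₀ = C = 0.16 M. Second dissociation HSO₄⁻ ⇌ H⁺ + SO₄²⁻: let x = [SO₄²⁻]. Ka₂ = (C + x)·x / (C − x) = 1.19e-02 → x² + (C + Ka₂)·x − Ka₂·C = 0 → x² + 0.17190·x − 1.904e-03 = 0. x = (−0.17190 + √(0.17190² + 4 × 1.904e-03)) / 2 = 1.0442e-02 M. [H⁺] = C + x = 0.16 + 1.0442e-02 = 1.7044e-01 M. pH = -log(1.7044e-01) = 0.77.

pH = 0.77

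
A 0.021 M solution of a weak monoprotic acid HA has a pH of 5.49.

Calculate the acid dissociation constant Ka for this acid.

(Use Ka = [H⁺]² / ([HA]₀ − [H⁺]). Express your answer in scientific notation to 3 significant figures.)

[H⁺] = 10^(−pH) = 10^(−5.49) = 3.236e-06 M. For HA ⇌ H⁺ + A⁻, Ka = [H⁺][A⁻]/[HA] = [H⁺]² / ([HA]₀ − [H⁺]) = (3.236e-06)² / (0.021 − 3.236e-06) = 4.99e-10.

K_a = 4.99e-10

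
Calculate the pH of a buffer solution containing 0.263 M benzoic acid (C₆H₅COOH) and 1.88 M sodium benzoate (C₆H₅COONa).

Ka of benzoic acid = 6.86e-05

pKa = -log(6.86e-05) = 4.16. pH = pKa + log([A⁻]/[HA]) = 4.16 + log(1.88/0.263)

pH = 5.02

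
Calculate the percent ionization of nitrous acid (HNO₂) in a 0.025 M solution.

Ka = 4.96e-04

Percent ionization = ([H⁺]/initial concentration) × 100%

Using Ka equilibrium: x² + Ka×x - Ka×C = 0. Solving: [H⁺] = 3.2821e-03. Percent = (3.2821e-03/0.025) × 100

Percent ionization = 13.1%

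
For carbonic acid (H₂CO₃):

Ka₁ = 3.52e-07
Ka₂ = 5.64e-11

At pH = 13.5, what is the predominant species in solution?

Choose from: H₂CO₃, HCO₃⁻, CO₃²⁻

pKa₁ = 6.45, pKa₂ = 10.25. For a polyprotic acid the predominant species crosses at each pKa: below pKa_n the protonated form dominates, above it the deprotonated form does. At pH = 13.5, the predominant species is CO₃²⁻.

CO₃²⁻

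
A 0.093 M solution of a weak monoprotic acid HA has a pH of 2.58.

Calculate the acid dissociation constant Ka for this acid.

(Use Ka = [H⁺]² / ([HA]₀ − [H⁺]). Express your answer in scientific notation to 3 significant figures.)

[H⁺] = 10^(−pH) = 10^(−2.58) = 2.630e-03 M. For HA ⇌ H⁺ + A⁻, Ka = [H⁺][A⁻]/[HA] = [H⁺]² / ([HA]₀ − [H⁺]) = (2.630e-03)² / (0.093 − 2.630e-03) = 7.66e-05.

K_a = 7.66e-05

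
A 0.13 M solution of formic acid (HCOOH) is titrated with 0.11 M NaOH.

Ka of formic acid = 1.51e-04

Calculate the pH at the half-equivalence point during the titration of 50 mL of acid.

At half-equivalence [HA] = [A⁻], so Henderson-Hasselbalch gives pH = pKa = -log(1.51e-04) = 3.82.

pH = pKa = 3.82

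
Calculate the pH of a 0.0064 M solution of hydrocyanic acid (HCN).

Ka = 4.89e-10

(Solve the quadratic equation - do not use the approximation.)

x² + Ka×x - Ka×C = 0. Using quadratic formula: [H⁺] = 1.7688e-06

pH = 5.75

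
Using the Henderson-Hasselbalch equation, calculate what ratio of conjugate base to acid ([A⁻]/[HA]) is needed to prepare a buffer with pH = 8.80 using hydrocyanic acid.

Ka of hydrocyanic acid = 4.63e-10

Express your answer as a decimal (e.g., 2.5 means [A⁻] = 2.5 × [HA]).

pKa = -log(4.63e-10) = 9.3344. pH = pKa + log([A⁻]/[HA]), so log([A⁻]/[HA]) = pH − pKa = 8.80 − 9.3344 = -0.5344. [A⁻]/[HA] = 10^(-0.5344) = 0.292

[A⁻]/[HA] = 0.292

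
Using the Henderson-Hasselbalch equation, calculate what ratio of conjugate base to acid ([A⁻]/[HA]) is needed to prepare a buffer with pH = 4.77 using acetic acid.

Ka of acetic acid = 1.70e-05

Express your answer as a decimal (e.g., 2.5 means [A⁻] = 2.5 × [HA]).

pKa = -log(1.70e-05) = 4.7696. pH = pKa + log([A⁻]/[HA]), so log([A⁻]/[HA]) = pH − pKa = 4.77 − 4.7696 = 0.0004. [A⁻]/[HA] = 10^(0.0004) = 1.00

[A⁻]/[HA] = 1.00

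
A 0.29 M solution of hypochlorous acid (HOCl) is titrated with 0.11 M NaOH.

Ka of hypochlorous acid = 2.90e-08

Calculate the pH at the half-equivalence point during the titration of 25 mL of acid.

At half-equivalence [HA] = [A⁻], so Henderson-Hasselbalch gives pH = pKa = -log(2.90e-08) = 7.54.

pH = pKa = 7.54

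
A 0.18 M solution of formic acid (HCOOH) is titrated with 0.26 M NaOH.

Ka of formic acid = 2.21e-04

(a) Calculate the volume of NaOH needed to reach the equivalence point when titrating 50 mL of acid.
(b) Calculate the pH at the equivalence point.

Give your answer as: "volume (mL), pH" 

moles acid = 0.18 × 50/1000 = 0.009 mol; V_base = moles/0.26 × 1000 = 34.6 mL. At equivalence only the conjugate base is present: [A⁻] = 0.009/0.085 = 1.0636e-01 M. Kb = Kw/Ka = 4.52e-11; [OH⁻] = √(Kb × [A⁻]) = 2.1938e-06; pOH = 5.66; pH = 14 - pOH = 8.34.

V = 34.6 mL, pH = 8.34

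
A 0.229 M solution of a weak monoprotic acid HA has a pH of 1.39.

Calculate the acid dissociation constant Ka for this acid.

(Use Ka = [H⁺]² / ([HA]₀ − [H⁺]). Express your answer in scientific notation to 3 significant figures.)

[H⁺] = 10^(−pH) = 10^(−1.39) = 4.074e-02 M. For HA ⇌ H⁺ + A⁻, Ka = [H⁺][A⁻]/[HA] = [H⁺]² / ([HA]₀ − [H⁺]) = (4.074e-02)² / (0.229 − 4.074e-02) = 8.82e-03.

K_a = 8.82e-03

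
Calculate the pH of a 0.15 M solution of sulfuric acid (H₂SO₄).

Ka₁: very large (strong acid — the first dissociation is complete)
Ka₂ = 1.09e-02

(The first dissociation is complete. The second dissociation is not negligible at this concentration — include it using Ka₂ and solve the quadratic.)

First dissociation is complete: [H⁺]₀ = [HSO₄⁻]₀ = C = 0.15 M. Second dissociation HSO₄⁻ ⇌ H⁺ + SO₄²⁻: let x = [SO₄²⁻]. Ka₂ = (C + x)·x / (C − x) = 1.09e-02 → x² + (C + Ka₂)·x − Ka₂·C = 0 → x² + 0.16090·x − 1.635e-03 = 0. x = (−0.16090 + √(0.16090² + 4 × 1.635e-03)) / 2 = 9.5900e-03 M. [H⁺] = C + x = 0.15 + 9.5900e-03 = 1.5959e-01 M. pH = -log(1.5959e-01) = 0.80.

pH = 0.80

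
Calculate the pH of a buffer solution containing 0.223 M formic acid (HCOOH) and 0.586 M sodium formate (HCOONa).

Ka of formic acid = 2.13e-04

pKa = -log(2.13e-04) = 3.67. pH = pKa + log([A⁻]/[HA]) = 3.67 + log(0.586/0.223)

pH = 4.09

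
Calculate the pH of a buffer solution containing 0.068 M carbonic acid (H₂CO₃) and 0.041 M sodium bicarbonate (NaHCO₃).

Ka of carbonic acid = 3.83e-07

pKa = -log(3.83e-07) = 6.42. pH = pKa + log([A⁻]/[HA]) = 6.42 + log(0.041/0.068)

pH = 6.20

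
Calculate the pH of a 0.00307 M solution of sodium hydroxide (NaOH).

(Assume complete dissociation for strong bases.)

[OH⁻] = 0.00307 M for strong base. pOH = -log[OH⁻] = 2.51, pH = 14 - pOH

pH = 11.49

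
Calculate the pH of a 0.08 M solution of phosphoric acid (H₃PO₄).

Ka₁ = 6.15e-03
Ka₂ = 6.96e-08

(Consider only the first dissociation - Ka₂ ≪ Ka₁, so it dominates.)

First dissociation dominates. From Ka₁ = [H⁺][HA⁻]/[H₂A], x² + Ka₁·x − Ka₁·C = 0 with C = 0.08 M and Ka₁ = 6.15e-03. Solving: [H⁺] = (−Ka₁ + √(Ka₁² + 4·Ka₁·C)) / 2 = 1.9318e-02 M. pH = -log(1.9318e-02) = 1.71.

pH = 1.71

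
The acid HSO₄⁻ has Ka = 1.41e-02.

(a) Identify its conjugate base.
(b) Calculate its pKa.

(a) The conjugate base is formed by removing one H⁺ from HSO₄⁻, giving SO₄²⁻. (b) pKa = -log(Ka) = -log(1.41e-02) = 1.85.

Conjugate base: SO₄²⁻; pK_a = 1.85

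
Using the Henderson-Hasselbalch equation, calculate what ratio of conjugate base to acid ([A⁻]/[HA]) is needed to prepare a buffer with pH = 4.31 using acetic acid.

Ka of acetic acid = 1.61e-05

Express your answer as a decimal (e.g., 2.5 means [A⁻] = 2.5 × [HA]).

pKa = -log(1.61e-05) = 4.7932. pH = pKa + log([A⁻]/[HA]), so log([A⁻]/[HA]) = pH − pKa = 4.31 − 4.7932 = -0.4832. [A⁻]/[HA] = 10^(-0.4832) = 0.329

[A⁻]/[HA] = 0.329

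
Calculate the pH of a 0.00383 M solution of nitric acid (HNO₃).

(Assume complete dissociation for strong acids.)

[H⁺] = 0.00383 M for strong acid. pH = -log[H⁺] = -log(0.00383)

pH = 2.42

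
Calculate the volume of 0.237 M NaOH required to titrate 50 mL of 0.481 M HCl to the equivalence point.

At equivalence: moles acid = moles base. moles HCl = 0.481 × 50/1000 = 0.02405 mol. V_base = moles / 0.237 × 1000 = 101.5 mL.

V_{base} = 101.5 mL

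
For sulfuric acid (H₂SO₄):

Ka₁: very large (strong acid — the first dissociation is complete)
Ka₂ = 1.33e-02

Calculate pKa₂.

pKa₂ = -log(Ka₂) = -log(1.33e-02) = 1.88.

pK_{a2} = 1.88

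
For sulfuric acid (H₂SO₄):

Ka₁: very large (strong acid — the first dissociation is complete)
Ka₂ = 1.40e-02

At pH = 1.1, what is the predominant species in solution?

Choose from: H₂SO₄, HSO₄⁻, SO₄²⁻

The first dissociation is complete, so H₂SO₄ itself is never the predominant species in water; pKa₂ = -log(1.40e-02) = 1.85. For a polyprotic acid the predominant species crosses at each pKa: below pKa_n the protonated form dominates, above it the deprotonated form does. At pH = 1.1, the predominant species is HSO₄⁻.

HSO₄⁻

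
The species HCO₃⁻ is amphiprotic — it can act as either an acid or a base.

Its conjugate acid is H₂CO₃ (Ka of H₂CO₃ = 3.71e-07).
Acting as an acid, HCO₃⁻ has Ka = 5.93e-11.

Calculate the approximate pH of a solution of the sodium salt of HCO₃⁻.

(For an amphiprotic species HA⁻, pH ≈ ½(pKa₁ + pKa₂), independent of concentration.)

pKa₁ = -log(3.71e-07) = 6.43; pKa₂ = -log(5.93e-11) = 10.23. For an amphiprotic species, pH ≈ ½(pKa₁ + pKa₂) = ½(6.43 + 10.23) = 8.33.

pH = 8.33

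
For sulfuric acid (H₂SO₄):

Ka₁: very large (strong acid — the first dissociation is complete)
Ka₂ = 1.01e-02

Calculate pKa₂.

pKa₂ = -log(Ka₂) = -log(1.01e-02) = 2.00.

pK_{a2} = 2.00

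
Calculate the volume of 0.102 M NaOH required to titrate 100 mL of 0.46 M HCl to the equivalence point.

At equivalence: moles acid = moles base. moles HCl = 0.46 × 100/1000 = 0.046 mol. V_base = moles / 0.102 × 1000 = 451.0 mL.

V_{base} = 451.0 mL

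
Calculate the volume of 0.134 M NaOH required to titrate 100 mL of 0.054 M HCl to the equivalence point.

At equivalence: moles acid = moles base. moles HCl = 0.054 × 100/1000 = 0.0054 mol. V_base = moles / 0.134 × 1000 = 40.3 mL.

V_{base} = 40.3 mL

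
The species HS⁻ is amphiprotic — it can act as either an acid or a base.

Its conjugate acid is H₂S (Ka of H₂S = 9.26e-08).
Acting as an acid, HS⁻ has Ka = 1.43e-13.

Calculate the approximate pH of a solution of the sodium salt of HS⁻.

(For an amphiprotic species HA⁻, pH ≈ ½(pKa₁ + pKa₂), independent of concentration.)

pKa₁ = -log(9.26e-08) = 7.03; pKa₂ = -log(1.43e-13) = 12.84. For an amphiprotic species, pH ≈ ½(pKa₁ + pKa₂) = ½(7.03 + 12.84) = 9.94.

pH = 9.94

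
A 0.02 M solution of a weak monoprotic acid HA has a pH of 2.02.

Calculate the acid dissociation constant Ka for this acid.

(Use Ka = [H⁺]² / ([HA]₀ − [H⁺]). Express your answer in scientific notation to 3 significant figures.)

[H⁺] = 10^(−pH) = 10^(−2.02) = 9.550e-03 M. For HA ⇌ H⁺ + A⁻, Ka = [H⁺][A⁻]/[HA] = [H⁺]² / ([HA]₀ − [H⁺]) = (9.550e-03)² / (0.02 − 9.550e-03) = 8.73e-03.

K_a = 8.73e-03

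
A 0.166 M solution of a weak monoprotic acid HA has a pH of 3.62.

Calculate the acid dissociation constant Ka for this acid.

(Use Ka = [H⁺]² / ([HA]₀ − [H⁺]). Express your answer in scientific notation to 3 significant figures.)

[H⁺] = 10^(−pH) = 10^(−3.62) = 2.399e-04 M. For HA ⇌ H⁺ + A⁻, Ka = [H⁺][A⁻]/[HA] = [H⁺]² / ([HA]₀ − [H⁺]) = (2.399e-04)² / (0.166 − 2.399e-04) = 3.47e-07.

K_a = 3.47e-07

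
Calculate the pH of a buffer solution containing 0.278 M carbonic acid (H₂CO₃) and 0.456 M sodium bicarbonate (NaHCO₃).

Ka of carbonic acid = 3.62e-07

pKa = -log(3.62e-07) = 6.44. pH = pKa + log([A⁻]/[HA]) = 6.44 + log(0.456/0.278)

pH = 6.66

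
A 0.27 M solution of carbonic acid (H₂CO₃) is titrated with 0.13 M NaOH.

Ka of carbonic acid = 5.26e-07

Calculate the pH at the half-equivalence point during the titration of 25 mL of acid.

At half-equivalence [HA] = [A⁻], so Henderson-Hasselbalch gives pH = pKa = -log(5.26e-07) = 6.28.

pH = pKa = 6.28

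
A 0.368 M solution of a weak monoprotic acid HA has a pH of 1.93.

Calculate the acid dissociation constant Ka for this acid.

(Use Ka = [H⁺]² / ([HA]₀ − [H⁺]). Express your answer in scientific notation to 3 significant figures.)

[H⁺] = 10^(−pH) = 10^(−1.93) = 1.175e-02 M. For HA ⇌ H⁺ + A⁻, Ka = [H⁺][A⁻]/[HA] = [H⁺]² / ([HA]₀ − [H⁺]) = (1.175e-02)² / (0.368 − 1.175e-02) = 3.87e-04.

K_a = 3.87e-04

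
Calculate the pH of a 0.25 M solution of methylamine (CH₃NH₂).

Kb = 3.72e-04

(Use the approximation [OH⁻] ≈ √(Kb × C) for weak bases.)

[OH⁻] = √(Kb × C) = √(3.72e-04 × 0.25) = 9.6437e-03. pOH = 2.02, pH = 14 - pOH

pH = 11.98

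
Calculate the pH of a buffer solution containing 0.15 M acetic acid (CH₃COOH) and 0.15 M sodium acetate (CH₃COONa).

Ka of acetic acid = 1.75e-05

pKa = -log(1.75e-05) = 4.76. pH = pKa + log([A⁻]/[HA]) = 4.76 + log(0.15/0.15)

pH = 4.76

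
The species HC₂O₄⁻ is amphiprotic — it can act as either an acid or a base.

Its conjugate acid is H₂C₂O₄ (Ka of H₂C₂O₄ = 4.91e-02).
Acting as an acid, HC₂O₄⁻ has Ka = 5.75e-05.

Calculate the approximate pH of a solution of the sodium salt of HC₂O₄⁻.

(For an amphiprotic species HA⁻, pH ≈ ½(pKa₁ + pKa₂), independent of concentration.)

pKa₁ = -log(4.91e-02) = 1.31; pKa₂ = -log(5.75e-05) = 4.24. For an amphiprotic species, pH ≈ ½(pKa₁ + pKa₂) = ½(1.31 + 4.24) = 2.77.

pH = 2.77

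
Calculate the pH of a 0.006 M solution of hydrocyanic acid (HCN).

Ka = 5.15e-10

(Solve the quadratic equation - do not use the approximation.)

x² + Ka×x - Ka×C = 0. Using quadratic formula: [H⁺] = 1.7576e-06

pH = 5.76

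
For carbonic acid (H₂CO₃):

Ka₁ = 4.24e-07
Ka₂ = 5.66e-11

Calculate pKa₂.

pKa₂ = -log(Ka₂) = -log(5.66e-11) = 10.25.

pK_{a2} = 10.25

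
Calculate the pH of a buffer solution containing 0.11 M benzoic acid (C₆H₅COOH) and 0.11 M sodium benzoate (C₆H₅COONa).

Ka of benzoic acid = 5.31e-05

pKa = -log(5.31e-05) = 4.27. pH = pKa + log([A⁻]/[HA]) = 4.27 + log(0.11/0.11)

pH = 4.27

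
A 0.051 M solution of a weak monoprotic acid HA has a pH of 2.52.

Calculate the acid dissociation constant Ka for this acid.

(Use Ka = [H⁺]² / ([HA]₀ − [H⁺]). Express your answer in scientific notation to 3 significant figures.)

[H⁺] = 10^(−pH) = 10^(−2.52) = 3.020e-03 M. For HA ⇌ H⁺ + A⁻, Ka = [H⁺][A⁻]/[HA] = [H⁺]² / ([HA]₀ − [H⁺]) = (3.020e-03)² / (0.051 − 3.020e-03) = 1.90e-04.

K_a = 1.90e-04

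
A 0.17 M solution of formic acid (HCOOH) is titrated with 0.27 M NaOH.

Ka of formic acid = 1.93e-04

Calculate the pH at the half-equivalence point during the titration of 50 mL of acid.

At half-equivalence [HA] = [A⁻], so Henderson-Hasselbalch gives pH = pKa = -log(1.93e-04) = 3.71.

pH = pKa = 3.71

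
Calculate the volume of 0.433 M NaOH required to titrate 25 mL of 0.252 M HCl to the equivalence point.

At equivalence: moles acid = moles base. moles HCl = 0.252 × 25/1000 = 0.0063 mol. V_base = moles / 0.433 × 1000 = 14.5 mL.

V_{base} = 14.5 mL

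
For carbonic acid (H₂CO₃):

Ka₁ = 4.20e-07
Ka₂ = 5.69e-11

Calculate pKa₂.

pKa₂ = -log(Ka₂) = -log(5.69e-11) = 10.24.

pK_{a2} = 10.24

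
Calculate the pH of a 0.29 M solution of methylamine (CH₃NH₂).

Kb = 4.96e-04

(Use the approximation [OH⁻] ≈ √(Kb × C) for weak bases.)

[OH⁻] = √(Kb × C) = √(4.96e-04 × 0.29) = 1.1993e-02. pOH = 1.92, pH = 14 - pOH

pH = 12.08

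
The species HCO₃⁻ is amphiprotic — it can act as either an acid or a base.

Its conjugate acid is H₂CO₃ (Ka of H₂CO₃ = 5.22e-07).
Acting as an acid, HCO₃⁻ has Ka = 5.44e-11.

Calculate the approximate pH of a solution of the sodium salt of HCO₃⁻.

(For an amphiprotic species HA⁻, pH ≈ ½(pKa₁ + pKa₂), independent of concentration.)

pKa₁ = -log(5.22e-07) = 6.28; pKa₂ = -log(5.44e-11) = 10.26. For an amphiprotic species, pH ≈ ½(pKa₁ + pKa₂) = ½(6.28 + 10.26) = 8.27.

pH = 8.27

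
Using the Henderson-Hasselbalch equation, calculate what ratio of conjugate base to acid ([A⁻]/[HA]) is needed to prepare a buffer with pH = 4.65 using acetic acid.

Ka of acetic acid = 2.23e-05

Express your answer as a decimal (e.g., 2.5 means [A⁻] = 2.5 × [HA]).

pKa = -log(2.23e-05) = 4.6517. pH = pKa + log([A⁻]/[HA]), so log([A⁻]/[HA]) = pH − pKa = 4.65 − 4.6517 = -0.0017. [A⁻]/[HA] = 10^(-0.0017) = 0.996

[A⁻]/[HA] = 0.996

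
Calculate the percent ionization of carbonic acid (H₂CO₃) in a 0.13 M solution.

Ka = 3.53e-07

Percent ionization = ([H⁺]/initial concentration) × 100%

Using Ka equilibrium: x² + Ka×x - Ka×C = 0. Solving: [H⁺] = 2.1404e-04. Percent = (2.1404e-04/0.13) × 100

Percent ionization = 0.165%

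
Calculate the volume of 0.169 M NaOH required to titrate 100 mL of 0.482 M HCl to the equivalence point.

At equivalence: moles acid = moles base. moles HCl = 0.482 × 100/1000 = 0.0482 mol. V_base = moles / 0.169 × 1000 = 285.2 mL.

V_{base} = 285.2 mL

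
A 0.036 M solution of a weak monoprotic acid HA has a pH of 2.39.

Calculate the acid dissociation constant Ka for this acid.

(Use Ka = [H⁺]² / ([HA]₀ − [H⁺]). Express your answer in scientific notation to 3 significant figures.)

[H⁺] = 10^(−pH) = 10^(−2.39) = 4.074e-03 M. For HA ⇌ H⁺ + A⁻, Ka = [H⁺][A⁻]/[HA] = [H⁺]² / ([HA]₀ − [H⁺]) = (4.074e-03)² / (0.036 − 4.074e-03) = 5.20e-04.

K_a = 5.20e-04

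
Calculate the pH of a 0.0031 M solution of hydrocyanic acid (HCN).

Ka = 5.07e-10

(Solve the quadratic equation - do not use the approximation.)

x² + Ka×x - Ka×C = 0. Using quadratic formula: [H⁺] = 1.2534e-06

pH = 5.90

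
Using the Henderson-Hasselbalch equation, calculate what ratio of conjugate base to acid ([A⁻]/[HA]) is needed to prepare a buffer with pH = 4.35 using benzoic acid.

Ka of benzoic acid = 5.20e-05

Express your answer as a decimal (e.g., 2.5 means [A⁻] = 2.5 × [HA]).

pKa = -log(5.20e-05) = 4.2840. pH = pKa + log([A⁻]/[HA]), so log([A⁻]/[HA]) = pH − pKa = 4.35 − 4.2840 = 0.0660. [A⁻]/[HA] = 10^(0.0660) = 1.16

[A⁻]/[HA] = 1.16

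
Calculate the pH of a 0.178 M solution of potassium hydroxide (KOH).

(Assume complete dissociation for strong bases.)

[OH⁻] = 0.178 M for strong base. pOH = -log[OH⁻] = 0.75, pH = 14 - pOH

pH = 13.25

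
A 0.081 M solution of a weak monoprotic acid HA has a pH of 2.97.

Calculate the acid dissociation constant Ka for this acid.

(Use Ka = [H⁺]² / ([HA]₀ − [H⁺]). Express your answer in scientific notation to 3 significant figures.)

[H⁺] = 10^(−pH) = 10^(−2.97) = 1.072e-03 M. For HA ⇌ H⁺ + A⁻, Ka = [H⁺][A⁻]/[HA] = [H⁺]² / ([HA]₀ − [H⁺]) = (1.072e-03)² / (0.081 − 1.072e-03) = 1.44e-05.

K_a = 1.44e-05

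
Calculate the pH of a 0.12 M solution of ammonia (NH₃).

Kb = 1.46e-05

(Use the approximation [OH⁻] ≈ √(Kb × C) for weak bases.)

[OH⁻] = √(Kb × C) = √(1.46e-05 × 0.12) = 1.3236e-03. pOH = 2.88, pH = 14 - pOH

pH = 11.12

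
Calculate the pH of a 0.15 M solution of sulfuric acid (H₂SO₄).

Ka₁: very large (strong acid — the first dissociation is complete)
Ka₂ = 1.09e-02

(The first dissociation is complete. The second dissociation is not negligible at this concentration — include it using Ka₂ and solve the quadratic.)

First dissociation is complete: [H⁺]₀ = [HSO₄⁻]₀ = C = 0.15 M. Second dissociation HSO₄⁻ ⇌ H⁺ + SO₄²⁻: let x = [SO₄²⁻]. Ka₂ = (C + x)·x / (C − x) = 1.09e-02 → x² + (C + Ka₂)·x − Ka₂·C = 0 → x² + 0.16090·x − 1.635e-03 = 0. x = (−0.16090 + √(0.16090² + 4 × 1.635e-03)) / 2 = 9.5900e-03 M. [H⁺] = C + x = 0.15 + 9.5900e-03 = 1.5959e-01 M. pH = -log(1.5959e-01) = 0.80.

pH = 0.80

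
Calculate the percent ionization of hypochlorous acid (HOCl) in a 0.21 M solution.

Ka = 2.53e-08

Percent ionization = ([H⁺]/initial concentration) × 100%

Using Ka equilibrium: x² + Ka×x - Ka×C = 0. Solving: [H⁺] = 7.2878e-05. Percent = (7.2878e-05/0.21) × 100

Percent ionization = 0.0347%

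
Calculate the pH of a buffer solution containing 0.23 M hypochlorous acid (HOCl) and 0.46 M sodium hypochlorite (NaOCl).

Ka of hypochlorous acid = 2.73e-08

pKa = -log(2.73e-08) = 7.56. pH = pKa + log([A⁻]/[HA]) = 7.56 + log(0.46/0.23)

pH = 7.86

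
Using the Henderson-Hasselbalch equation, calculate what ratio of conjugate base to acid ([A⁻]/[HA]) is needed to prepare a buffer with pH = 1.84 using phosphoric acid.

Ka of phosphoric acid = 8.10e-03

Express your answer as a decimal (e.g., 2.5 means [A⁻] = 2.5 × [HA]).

pKa = -log(8.10e-03) = 2.0915. pH = pKa + log([A⁻]/[HA]), so log([A⁻]/[HA]) = pH − pKa = 1.84 − 2.0915 = -0.2515. [A⁻]/[HA] = 10^(-0.2515) = 0.560

[A⁻]/[HA] = 0.560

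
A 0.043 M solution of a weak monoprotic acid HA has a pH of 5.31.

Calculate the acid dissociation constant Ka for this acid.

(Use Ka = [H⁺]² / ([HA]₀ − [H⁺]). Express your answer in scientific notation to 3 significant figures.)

[H⁺] = 10^(−pH) = 10^(−5.31) = 4.898e-06 M. For HA ⇌ H⁺ + A⁻, Ka = [H⁺][A⁻]/[HA] = [H⁺]² / ([HA]₀ − [H⁺]) = (4.898e-06)² / (0.043 − 4.898e-06) = 5.58e-10.

K_a = 5.58e-10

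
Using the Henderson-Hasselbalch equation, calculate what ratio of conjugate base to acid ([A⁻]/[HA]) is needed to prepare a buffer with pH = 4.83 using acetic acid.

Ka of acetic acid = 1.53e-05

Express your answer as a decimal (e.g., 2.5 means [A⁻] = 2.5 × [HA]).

pKa = -log(1.53e-05) = 4.8153. pH = pKa + log([A⁻]/[HA]), so log([A⁻]/[HA]) = pH − pKa = 4.83 − 4.8153 = 0.0147. [A⁻]/[HA] = 10^(0.0147) = 1.03

[A⁻]/[HA] = 1.03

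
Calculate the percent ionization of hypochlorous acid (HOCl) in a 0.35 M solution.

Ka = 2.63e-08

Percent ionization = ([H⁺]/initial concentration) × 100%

Using Ka equilibrium: x² + Ka×x - Ka×C = 0. Solving: [H⁺] = 9.5930e-05. Percent = (9.5930e-05/0.35) × 100

Percent ionization = 0.0274%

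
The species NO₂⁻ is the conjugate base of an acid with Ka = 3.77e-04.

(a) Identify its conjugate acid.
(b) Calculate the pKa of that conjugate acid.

(a) The conjugate acid is formed by adding one H⁺ to NO₂⁻, giving HNO₂. (b) pKa = -log(Ka) = -log(3.77e-04) = 3.42.

Conjugate acid: HNO₂; pK_a = 3.42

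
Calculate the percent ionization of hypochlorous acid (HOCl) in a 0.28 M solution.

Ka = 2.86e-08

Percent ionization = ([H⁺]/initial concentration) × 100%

Using Ka equilibrium: x² + Ka×x - Ka×C = 0. Solving: [H⁺] = 8.9473e-05. Percent = (8.9473e-05/0.28) × 100

Percent ionization = 0.032%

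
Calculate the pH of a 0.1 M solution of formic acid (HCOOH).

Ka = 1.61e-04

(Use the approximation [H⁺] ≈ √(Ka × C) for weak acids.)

[H⁺] = √(Ka × C) = √(1.61e-04 × 0.1) = 4.0125e-03. pH = -log(4.0125e-03)

pH = 2.40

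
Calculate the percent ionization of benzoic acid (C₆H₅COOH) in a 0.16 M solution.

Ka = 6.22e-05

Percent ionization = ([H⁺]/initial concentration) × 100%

Using Ka equilibrium: x² + Ka×x - Ka×C = 0. Solving: [H⁺] = 3.1237e-03. Percent = (3.1237e-03/0.16) × 100

Percent ionization = 1.95%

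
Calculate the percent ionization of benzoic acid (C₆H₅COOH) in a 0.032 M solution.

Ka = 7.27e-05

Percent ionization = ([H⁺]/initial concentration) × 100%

Using Ka equilibrium: x² + Ka×x - Ka×C = 0. Solving: [H⁺] = 1.4893e-03. Percent = (1.4893e-03/0.032) × 100

Percent ionization = 4.65%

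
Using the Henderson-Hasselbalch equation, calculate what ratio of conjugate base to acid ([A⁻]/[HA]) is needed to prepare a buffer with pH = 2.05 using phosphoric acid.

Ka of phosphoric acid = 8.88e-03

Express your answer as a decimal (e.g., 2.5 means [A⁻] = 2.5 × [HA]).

pKa = -log(8.88e-03) = 2.0516. pH = pKa + log([A⁻]/[HA]), so log([A⁻]/[HA]) = pH − pKa = 2.05 − 2.0516 = -0.0016. [A⁻]/[HA] = 10^(-0.0016) = 0.996

[A⁻]/[HA] = 0.996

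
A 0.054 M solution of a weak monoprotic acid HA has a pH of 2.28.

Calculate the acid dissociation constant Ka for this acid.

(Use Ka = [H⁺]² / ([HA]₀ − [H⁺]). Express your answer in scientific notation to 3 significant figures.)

[H⁺] = 10^(−pH) = 10^(−2.28) = 5.248e-03 M. For HA ⇌ H⁺ + A⁻, Ka = [H⁺][A⁻]/[HA] = [H⁺]² / ([HA]₀ − [H⁺]) = (5.248e-03)² / (0.054 − 5.248e-03) = 5.65e-04.

K_a = 5.65e-04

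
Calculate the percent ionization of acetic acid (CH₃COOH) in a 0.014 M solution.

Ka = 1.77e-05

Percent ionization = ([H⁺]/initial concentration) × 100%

Using Ka equilibrium: x² + Ka×x - Ka×C = 0. Solving: [H⁺] = 4.8902e-04. Percent = (4.8902e-04/0.014) × 100

Percent ionization = 3.49%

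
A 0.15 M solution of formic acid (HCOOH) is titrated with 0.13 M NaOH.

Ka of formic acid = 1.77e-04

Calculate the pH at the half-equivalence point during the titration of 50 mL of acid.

At half-equivalence [HA] = [A⁻], so Henderson-Hasselbalch gives pH = pKa = -log(1.77e-04) = 3.75.

pH = pKa = 3.75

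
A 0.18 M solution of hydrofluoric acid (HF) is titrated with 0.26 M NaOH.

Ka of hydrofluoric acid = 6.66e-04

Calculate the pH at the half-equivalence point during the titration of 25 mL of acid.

At half-equivalence [HA] = [A⁻], so Henderson-Hasselbalch gives pH = pKa = -log(6.66e-04) = 3.18.

pH = pKa = 3.18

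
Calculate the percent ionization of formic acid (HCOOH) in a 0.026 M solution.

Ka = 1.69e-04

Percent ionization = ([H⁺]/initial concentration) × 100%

Using Ka equilibrium: x² + Ka×x - Ka×C = 0. Solving: [H⁺] = 2.0134e-03. Percent = (2.0134e-03/0.026) × 100

Percent ionization = 7.74%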